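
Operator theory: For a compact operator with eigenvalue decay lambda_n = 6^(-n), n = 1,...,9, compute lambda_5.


The eigenvalue formula gives lambda_5 = 1/6^5
= 1/7776
= 1.2860e-04

1.2860e-04


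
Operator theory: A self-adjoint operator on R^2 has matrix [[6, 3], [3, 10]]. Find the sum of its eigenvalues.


For a self-adjoint (symmetric) matrix, the eigenvalues are real.
The sum of eigenvalues equals the trace of the matrix.
trace = 6 + 10 = 16

16


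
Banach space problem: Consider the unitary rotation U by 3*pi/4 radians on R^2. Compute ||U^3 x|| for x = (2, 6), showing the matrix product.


U is a rotation by theta = 3*pi/4
U^3 = rotation by 3*theta = 9*pi/4 = 1*pi/4 (mod 2*pi)
cos(1*pi/4) = 0.7071, sin(1*pi/4) = 0.7071
U^3 x = (0.7071 * 2 - 0.7071 * 6, 0.7071 * 2 + 0.7071 * 6)
= (-2.8284, 5.6569)
||U^3 x|| = sqrt((-2.8284)^2 + 5.6569^2) = sqrt(40.0000) = 6.3246

6.3246


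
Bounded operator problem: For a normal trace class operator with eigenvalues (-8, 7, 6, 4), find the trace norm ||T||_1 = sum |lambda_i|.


For a normal operator, singular values equal |eigenvalues|.
Trace norm = sum |lambda_i| = 8 + 7 + 6 + 4
= 25

25


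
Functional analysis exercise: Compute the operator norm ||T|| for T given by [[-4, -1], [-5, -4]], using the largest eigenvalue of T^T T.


A^T A = [[41, 24], [24, 17]]
trace(A^T A) = 58, det(A^T A) = 121
discriminant = 58^2 - 4*121 = 2880
Largest eigenvalue of A^T A = (trace + sqrt(disc))/2 = 55.8328
||T|| = sqrt(55.8328) = 7.4721

7.4721


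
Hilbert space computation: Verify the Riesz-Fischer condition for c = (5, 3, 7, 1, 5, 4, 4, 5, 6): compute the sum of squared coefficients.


sum |c_n|^2 = 5^2 + 3^2 + 7^2 + 1^2 + 5^2 + 4^2 + 4^2 + 5^2 + 6^2
= 25 + 9 + 49 + 1 + 25 + 16 + 16 + 25 + 36
= 202

202


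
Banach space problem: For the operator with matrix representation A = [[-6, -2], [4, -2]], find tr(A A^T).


trace(A * A^T) = sum of squares of all entries
= (-6)^2 + (-2)^2 + 4^2 + (-2)^2
= 36 + 4 + 16 + 4
= 60

60


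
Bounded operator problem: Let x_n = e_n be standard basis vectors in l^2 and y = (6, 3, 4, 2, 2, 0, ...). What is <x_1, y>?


x_1 = e_1 is the standard basis vector with 1 in position 1.
<x_1, y> = y_1 = 6
As n -> infinity, <x_n, y> -> 0, confirming weak convergence of (x_n) to 0.

6


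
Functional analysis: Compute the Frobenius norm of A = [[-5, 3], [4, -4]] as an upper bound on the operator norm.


||A||_F^2 = sum a_ij^2
= (-5)^2 + 3^2 + 4^2 + (-4)^2
= 25 + 9 + 16 + 16 = 66
||A||_F = sqrt(66) = 8.1240

8.1240


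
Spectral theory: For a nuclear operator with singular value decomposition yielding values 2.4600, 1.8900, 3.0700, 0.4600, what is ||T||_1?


The nuclear norm is the sum of all singular values.
||T||_1 = 2.4600 + 1.8900 + 3.0700 + 0.4600
= 7.8800

7.8800


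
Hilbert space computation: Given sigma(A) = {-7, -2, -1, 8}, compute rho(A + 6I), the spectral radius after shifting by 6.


Spectrum of A + 6I = {-1, 4, 5, 14}
Spectral radius = max |lambda| over the shifted spectrum
= max(1, 4, 5, 14) = 14

14


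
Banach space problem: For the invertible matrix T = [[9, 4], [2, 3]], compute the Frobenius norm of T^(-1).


det(T) = 9*3 - 4*2 = 19
T^(-1) = (1/19) * [[3, -4], [-2, 9]] = [[0.1579, -0.2105], [-0.1053, 0.4737]]
||T^(-1)||_F^2 = 0.1579^2 + (-0.2105)^2 + (-0.1053)^2 + 0.4737^2 = 0.3047
||T^(-1)||_F = sqrt(0.3047) = 0.5520

0.5520


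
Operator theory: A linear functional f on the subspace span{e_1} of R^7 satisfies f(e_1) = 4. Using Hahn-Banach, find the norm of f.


The norm of f is given by ||f|| = sup_{||x||=1} |f(x)|.
On span{e_1}, ||e_1|| = 1, so ||f|| = |f(e_1)| / ||e_1||
= |4| / 1 = 4.0000

4.0000


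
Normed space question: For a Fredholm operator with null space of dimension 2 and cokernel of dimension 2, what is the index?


The Fredholm index is defined as ind(T) = dim(ker T) - dim(coker T)
= 2 - 2
= 0

0


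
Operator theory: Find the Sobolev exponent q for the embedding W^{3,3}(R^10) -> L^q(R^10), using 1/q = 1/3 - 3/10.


Using the Sobolev embedding formula: 1/q = 1/p - k/n
1/q = 1/3 - 3/10 = 1/30
q = 1/(1/30) = 30

30.0000


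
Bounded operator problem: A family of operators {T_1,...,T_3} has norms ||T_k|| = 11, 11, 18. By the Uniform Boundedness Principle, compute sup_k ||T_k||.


By the Uniform Boundedness Principle, the supremum of norms is finite.
sup_k ||T_k|| = max(11, 11, 18) = 18

18


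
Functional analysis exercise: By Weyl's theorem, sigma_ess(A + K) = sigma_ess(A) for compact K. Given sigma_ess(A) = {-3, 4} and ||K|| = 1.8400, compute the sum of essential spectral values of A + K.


By Weyl's theorem, the essential spectrum is invariant under compact perturbations.
sigma_ess(A + K) = sigma_ess(A) = {-3, 4}
Sum = -3 + 4 = 1

1


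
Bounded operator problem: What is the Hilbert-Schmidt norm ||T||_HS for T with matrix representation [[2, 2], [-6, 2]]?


The Hilbert-Schmidt norm is sqrt(sum of squares of all entries).
Sum of squares = 2^2 + 2^2 + (-6)^2 + 2^2
= 4 + 4 + 36 + 4 = 48
||T||_HS = sqrt(48) = 6.9282

6.9282


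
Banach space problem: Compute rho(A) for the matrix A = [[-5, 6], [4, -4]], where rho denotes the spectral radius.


For a 2x2 matrix, eigenvalues satisfy lambda^2 - (trace)*lambda + det = 0
trace = -5 + -4 = -9
det = -5*-4 - 6*4 = -4
discriminant = (-9)^2 - 4*(-4) = 97
spectral radius = max |eigenvalue| = 9.4244

9.4244


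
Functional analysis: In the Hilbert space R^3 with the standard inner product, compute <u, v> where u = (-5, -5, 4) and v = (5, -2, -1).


Computing the standard inner product <u, v> = sum u_i * v_i
= -5*5 + -5*-2 + 4*-1
= -25 + 10 + -4
= -19

-19


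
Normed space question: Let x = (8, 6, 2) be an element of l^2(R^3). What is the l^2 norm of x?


The l^2 norm = (sum |x_i|^2)^(1/2)
Sum of 2th powers = 64 + 36 + 4 = 104
||x||_2 = (104)^(1/2) = 10.1980

10.1980


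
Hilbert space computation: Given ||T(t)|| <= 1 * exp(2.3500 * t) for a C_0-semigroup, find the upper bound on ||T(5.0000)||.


||T(5.0000)|| <= 1 * exp(2.3500 * 5.0000)
= 1 * exp(11.7500)
= 1 * 126753.5590
= 126753.5590

126753.5590


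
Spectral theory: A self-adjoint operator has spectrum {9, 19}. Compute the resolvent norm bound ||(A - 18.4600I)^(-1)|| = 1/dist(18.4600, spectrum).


dist(18.4600, {9, 19}) = min(|18.4600 - 9|, |18.4600 - 19|)
= min(9.4600, 0.5400) = 0.5400
Resolvent bound = 1/0.5400 = 1.8519

1.8519


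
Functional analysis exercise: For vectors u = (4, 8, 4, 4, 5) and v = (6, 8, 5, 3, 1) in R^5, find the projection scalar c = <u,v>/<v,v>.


Computing <u,v> = 4*6 + 8*8 + 4*5 + 4*3 + 5*1 = 125
Computing <v,v> = 6^2 + 8^2 + 5^2 + 3^2 + 1^2 = 135
Projection coefficient = 125/135 = 0.9259

0.9259


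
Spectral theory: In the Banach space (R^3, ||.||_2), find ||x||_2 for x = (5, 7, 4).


The l^2 norm = (sum |x_i|^2)^(1/2)
Sum of 2th powers = 25 + 49 + 16 = 90
||x||_2 = (90)^(1/2) = 9.4868

9.4868


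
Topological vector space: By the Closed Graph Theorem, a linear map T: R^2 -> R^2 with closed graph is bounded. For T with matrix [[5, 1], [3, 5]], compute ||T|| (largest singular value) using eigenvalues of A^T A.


A^T A = [[34, 20], [20, 26]]
trace(A^T A) = 60, det(A^T A) = 484
discriminant = 60^2 - 4*484 = 1664
Largest eigenvalue of A^T A = (trace + sqrt(disc))/2 = 50.3961
||T|| = sqrt(50.3961) = 7.0990

7.0990


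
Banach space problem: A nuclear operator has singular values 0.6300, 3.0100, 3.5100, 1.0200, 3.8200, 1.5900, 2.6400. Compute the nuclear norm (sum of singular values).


The nuclear norm is the sum of all singular values.
||T||_1 = 0.6300 + 3.0100 + 3.5100 + 1.0200 + 3.8200 + 1.5900 + 2.6400
= 16.2200

16.2200


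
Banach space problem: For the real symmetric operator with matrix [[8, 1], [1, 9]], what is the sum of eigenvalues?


For a self-adjoint (symmetric) matrix, the eigenvalues are real.
The sum of eigenvalues equals the trace of the matrix.
trace = 8 + 9 = 17

17


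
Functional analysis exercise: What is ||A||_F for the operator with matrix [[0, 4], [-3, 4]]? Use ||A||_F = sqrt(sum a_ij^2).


||A||_F^2 = sum a_ij^2
= 0^2 + 4^2 + (-3)^2 + 4^2
= 0 + 16 + 9 + 16 = 41
||A||_F = sqrt(41) = 6.4031

6.4031


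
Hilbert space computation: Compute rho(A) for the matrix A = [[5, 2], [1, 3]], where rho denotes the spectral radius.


For a 2x2 matrix, eigenvalues satisfy lambda^2 - (trace)*lambda + det = 0
trace = 5 + 3 = 8
det = 5*3 - 2*1 = 13
discriminant = 8^2 - 4*(13) = 12
spectral radius = max |eigenvalue| = 5.7321

5.7321


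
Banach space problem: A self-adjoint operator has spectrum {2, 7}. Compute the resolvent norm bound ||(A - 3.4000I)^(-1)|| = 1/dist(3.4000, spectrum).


dist(3.4000, {2, 7}) = min(|3.4000 - 2|, |3.4000 - 7|)
= min(1.4000, 3.6000) = 1.4000
Resolvent bound = 1/1.4000 = 0.7143

0.7143


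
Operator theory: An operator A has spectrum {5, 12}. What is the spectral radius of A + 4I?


Spectrum of A + 4I = {9, 16}
Spectral radius = max |lambda| over the shifted spectrum
= max(9, 16) = 16

16


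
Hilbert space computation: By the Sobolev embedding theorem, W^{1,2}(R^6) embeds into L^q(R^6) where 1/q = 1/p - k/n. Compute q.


Using the Sobolev embedding formula: 1/q = 1/p - k/n
1/q = 1/2 - 1/6 = 1/3
q = 1/(1/3) = 3

3.0000


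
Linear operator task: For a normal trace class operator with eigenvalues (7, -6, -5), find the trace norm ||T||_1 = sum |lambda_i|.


For a normal operator, singular values equal |eigenvalues|.
Trace norm = sum |lambda_i| = 7 + 6 + 5
= 18

18


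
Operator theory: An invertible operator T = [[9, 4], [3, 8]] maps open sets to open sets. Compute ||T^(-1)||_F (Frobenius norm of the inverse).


det(T) = 9*8 - 4*3 = 60
T^(-1) = (1/60) * [[8, -4], [-3, 9]] = [[0.1333, -0.0667], [-0.0500, 0.1500]]
||T^(-1)||_F^2 = 0.1333^2 + (-0.0667)^2 + (-0.0500)^2 + 0.1500^2 = 0.0472
||T^(-1)||_F = sqrt(0.0472) = 0.2173

0.2173


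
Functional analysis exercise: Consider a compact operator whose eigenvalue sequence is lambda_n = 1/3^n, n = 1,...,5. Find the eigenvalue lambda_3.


The eigenvalue formula gives lambda_3 = 1/3^3
= 1/27
= 0.0370

0.0370


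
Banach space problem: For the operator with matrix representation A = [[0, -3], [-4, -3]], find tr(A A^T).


trace(A * A^T) = sum of squares of all entries
= 0^2 + (-3)^2 + (-4)^2 + (-3)^2
= 0 + 9 + 16 + 9
= 34

34


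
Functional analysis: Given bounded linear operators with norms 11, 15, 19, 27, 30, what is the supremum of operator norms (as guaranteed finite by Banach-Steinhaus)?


By the Uniform Boundedness Principle, the supremum of norms is finite.
sup_k ||T_k|| = max(11, 15, 19, 27, 30) = 30

30


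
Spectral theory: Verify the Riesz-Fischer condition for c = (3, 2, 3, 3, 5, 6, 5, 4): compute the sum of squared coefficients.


sum |c_n|^2 = 3^2 + 2^2 + 3^2 + 3^2 + 5^2 + 6^2 + 5^2 + 4^2
= 9 + 4 + 9 + 9 + 25 + 36 + 25 + 16
= 133

133


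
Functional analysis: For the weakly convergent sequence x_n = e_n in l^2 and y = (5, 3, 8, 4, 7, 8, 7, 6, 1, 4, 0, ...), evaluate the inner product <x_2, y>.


x_2 = e_2 is the standard basis vector with 1 in position 2.
<x_2, y> = y_2 = 3
As n -> infinity, <x_n, y> -> 0, confirming weak convergence of (x_n) to 0.

3


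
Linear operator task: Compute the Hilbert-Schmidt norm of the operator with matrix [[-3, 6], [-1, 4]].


The Hilbert-Schmidt norm is sqrt(sum of squares of all entries).
Sum of squares = (-3)^2 + 6^2 + (-1)^2 + 4^2
= 9 + 36 + 1 + 16 = 62
||T||_HS = sqrt(62) = 7.8740

7.8740


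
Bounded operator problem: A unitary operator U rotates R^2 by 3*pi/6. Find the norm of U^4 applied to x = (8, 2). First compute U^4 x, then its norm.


U is a rotation by theta = 3*pi/6
U^4 = rotation by 4*theta = 12*pi/6 = 0*pi/6 (mod 2*pi)
cos(0*pi/6) = 1.0000, sin(0*pi/6) = 0.0000
U^4 x = (1.0000 * 8 - 0.0000 * 2, 0.0000 * 8 + 1.0000 * 2)
= (8.0000, 2.0000)
||U^4 x|| = sqrt(8.0000^2 + 2.0000^2) = sqrt(68.0000) = 8.2462

8.2462


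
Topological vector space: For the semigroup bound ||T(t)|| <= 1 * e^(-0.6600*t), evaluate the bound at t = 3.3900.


||T(3.3900)|| <= 1 * exp(-0.6600 * 3.3900)
= 1 * exp(-2.2374)
= 1 * 0.1067
= 0.1067

0.1067


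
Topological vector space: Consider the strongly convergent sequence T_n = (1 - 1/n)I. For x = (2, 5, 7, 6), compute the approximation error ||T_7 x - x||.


T_7 x - x = (1 - 1/7)x - x = -x/7
||x|| = sqrt(114) = 10.6771
||T_7 x - x|| = ||x||/7 = 10.6771/7 = 1.5253

1.5253


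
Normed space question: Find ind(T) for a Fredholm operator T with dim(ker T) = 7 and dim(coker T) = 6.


The Fredholm index is defined as ind(T) = dim(ker T) - dim(coker T)
= 7 - 6
= 1

1


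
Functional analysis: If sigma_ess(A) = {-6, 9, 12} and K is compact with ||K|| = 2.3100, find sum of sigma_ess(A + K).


By Weyl's theorem, the essential spectrum is invariant under compact perturbations.
sigma_ess(A + K) = sigma_ess(A) = {-6, 9, 12}
Sum = -6 + 9 + 12 = 15

15


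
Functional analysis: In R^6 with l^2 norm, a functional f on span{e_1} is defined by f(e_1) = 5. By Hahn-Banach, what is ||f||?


The norm of f is given by ||f|| = sup_{||x||=1} |f(x)|.
On span{e_1}, ||e_1|| = 1, so ||f|| = |f(e_1)| / ||e_1||
= |5| / 1 = 5.0000

5.0000


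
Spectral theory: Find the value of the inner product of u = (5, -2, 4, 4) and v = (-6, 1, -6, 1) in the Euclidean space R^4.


Computing the standard inner product <u, v> = sum u_i * v_i
= 5*-6 + -2*1 + 4*-6 + 4*1
= -30 + -2 + -24 + 4
= -52

-52


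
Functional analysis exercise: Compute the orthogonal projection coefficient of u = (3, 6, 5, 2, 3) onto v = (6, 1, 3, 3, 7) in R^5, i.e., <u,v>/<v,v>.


Computing <u,v> = 3*6 + 6*1 + 5*3 + 2*3 + 3*7 = 66
Computing <v,v> = 6^2 + 1^2 + 3^2 + 3^2 + 7^2 = 104
Projection coefficient = 66/104 = 0.6346

0.6346


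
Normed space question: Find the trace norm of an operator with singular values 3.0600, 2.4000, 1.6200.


The nuclear norm is the sum of all singular values.
||T||_1 = 3.0600 + 2.4000 + 1.6200
= 7.0800

7.0800


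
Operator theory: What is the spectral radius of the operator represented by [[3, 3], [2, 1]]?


For a 2x2 matrix, eigenvalues satisfy lambda^2 - (trace)*lambda + det = 0
trace = 3 + 1 = 4
det = 3*1 - 3*2 = -3
discriminant = 4^2 - 4*(-3) = 28
spectral radius = max |eigenvalue| = 4.6458

4.6458


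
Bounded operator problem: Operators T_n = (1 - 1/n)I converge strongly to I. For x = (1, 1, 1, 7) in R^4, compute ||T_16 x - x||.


T_16 x - x = (1 - 1/16)x - x = -x/16
||x|| = sqrt(52) = 7.2111
||T_16 x - x|| = ||x||/16 = 7.2111/16 = 0.4507

0.4507


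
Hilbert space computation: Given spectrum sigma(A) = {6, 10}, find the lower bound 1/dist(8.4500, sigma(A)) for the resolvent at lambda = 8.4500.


dist(8.4500, {6, 10}) = min(|8.4500 - 6|, |8.4500 - 10|)
= min(2.4500, 1.5500) = 1.5500
Resolvent bound = 1/1.5500 = 0.6452

0.6452


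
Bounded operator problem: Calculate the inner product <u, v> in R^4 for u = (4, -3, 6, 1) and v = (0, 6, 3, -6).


Computing the standard inner product <u, v> = sum u_i * v_i
= 4*0 + -3*6 + 6*3 + 1*-6
= 0 + -18 + 18 + -6
= -6

-6


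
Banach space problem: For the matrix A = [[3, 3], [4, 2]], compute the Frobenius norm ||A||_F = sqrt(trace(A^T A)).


||A||_F^2 = sum a_ij^2
= 3^2 + 3^2 + 4^2 + 2^2
= 9 + 9 + 16 + 4 = 38
||A||_F = sqrt(38) = 6.1644

6.1644


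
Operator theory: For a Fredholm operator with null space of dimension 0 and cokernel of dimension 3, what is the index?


The Fredholm index is defined as ind(T) = dim(ker T) - dim(coker T)
= 0 - 3
= -3

-3


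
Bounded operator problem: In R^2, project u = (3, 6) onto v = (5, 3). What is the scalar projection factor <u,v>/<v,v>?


Computing <u,v> = 3*5 + 6*3 = 33
Computing <v,v> = 5^2 + 3^2 = 34
Projection coefficient = 33/34 = 0.9706

0.9706


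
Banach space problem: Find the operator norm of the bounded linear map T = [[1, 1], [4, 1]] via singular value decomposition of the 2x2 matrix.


A^T A = [[17, 5], [5, 2]]
trace(A^T A) = 19, det(A^T A) = 9
discriminant = 19^2 - 4*9 = 325
Largest eigenvalue of A^T A = (trace + sqrt(disc))/2 = 18.5139
||T|| = sqrt(18.5139) = 4.3028

4.3028


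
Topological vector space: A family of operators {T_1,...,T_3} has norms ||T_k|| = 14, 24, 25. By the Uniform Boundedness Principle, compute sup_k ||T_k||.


By the Uniform Boundedness Principle, the supremum of norms is finite.
sup_k ||T_k|| = max(14, 24, 25) = 25

25


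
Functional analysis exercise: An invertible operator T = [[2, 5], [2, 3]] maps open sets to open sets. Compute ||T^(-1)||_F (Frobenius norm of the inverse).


det(T) = 2*3 - 5*2 = -4
T^(-1) = (1/-4) * [[3, -5], [-2, 2]] = [[-0.7500, 1.2500], [0.5000, -0.5000]]
||T^(-1)||_F^2 = (-0.7500)^2 + 1.2500^2 + 0.5000^2 + (-0.5000)^2 = 2.6250
||T^(-1)||_F = sqrt(2.6250) = 1.6202

1.6202


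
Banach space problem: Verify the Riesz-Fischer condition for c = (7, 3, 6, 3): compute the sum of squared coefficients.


sum |c_n|^2 = 7^2 + 3^2 + 6^2 + 3^2
= 49 + 9 + 36 + 9
= 103

103


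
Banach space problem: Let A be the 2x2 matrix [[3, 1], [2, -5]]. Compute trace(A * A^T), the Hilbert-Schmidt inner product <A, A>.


trace(A * A^T) = sum of squares of all entries
= 3^2 + 1^2 + 2^2 + (-5)^2
= 9 + 1 + 4 + 25
= 39

39


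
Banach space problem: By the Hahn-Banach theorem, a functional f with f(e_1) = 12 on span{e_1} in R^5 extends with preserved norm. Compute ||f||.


The norm of f is given by ||f|| = sup_{||x||=1} |f(x)|.
On span{e_1}, ||e_1|| = 1, so ||f|| = |f(e_1)| / ||e_1||
= |12| / 1 = 12.0000

12.0000


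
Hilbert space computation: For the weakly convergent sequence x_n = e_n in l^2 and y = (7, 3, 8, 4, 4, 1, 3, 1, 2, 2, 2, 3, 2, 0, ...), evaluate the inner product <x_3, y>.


x_3 = e_3 is the standard basis vector with 1 in position 3.
<x_3, y> = y_3 = 8
As n -> infinity, <x_n, y> -> 0, confirming weak convergence of (x_n) to 0.

8


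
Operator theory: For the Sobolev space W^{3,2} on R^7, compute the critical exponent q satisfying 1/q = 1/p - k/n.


Using the Sobolev embedding formula: 1/q = 1/p - k/n
1/q = 1/2 - 3/7 = 1/14
q = 1/(1/14) = 14

14.0000


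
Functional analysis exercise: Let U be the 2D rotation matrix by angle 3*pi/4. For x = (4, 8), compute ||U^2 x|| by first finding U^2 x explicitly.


U is a rotation by theta = 3*pi/4
U^2 = rotation by 2*theta = 6*pi/4
cos(6*pi/4) = 0.0000, sin(6*pi/4) = -1.0000
U^2 x = (0.0000 * 4 - -1.0000 * 8, -1.0000 * 4 + 0.0000 * 8)
= (8.0000, -4.0000)
||U^2 x|| = sqrt(8.0000^2 + (-4.0000)^2) = sqrt(80.0000) = 8.9443

8.9443


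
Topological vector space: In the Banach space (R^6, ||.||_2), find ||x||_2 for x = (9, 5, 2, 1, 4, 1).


The l^2 norm = (sum |x_i|^2)^(1/2)
Sum of 2th powers = 81 + 25 + 4 + 1 + 16 + 1 = 128
||x||_2 = (128)^(1/2) = 11.3137

11.3137


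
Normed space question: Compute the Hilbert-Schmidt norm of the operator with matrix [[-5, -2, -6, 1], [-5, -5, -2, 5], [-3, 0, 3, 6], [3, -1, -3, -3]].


The Hilbert-Schmidt norm is sqrt(sum of squares of all entries).
Sum of squares = (-5)^2 + (-2)^2 + (-6)^2 + 1^2 + (-5)^2 + (-5)^2 + (-2)^2 + 5^2 + (-3)^2 + 0^2 + 3^2 + 6^2 + 3^2 + (-1)^2 + (-3)^2 + (-3)^2
= 25 + 4 + 36 + 1 + 25 + 25 + 4 + 25 + 9 + 0 + 9 + 36 + 9 + 1 + 9 + 9 = 227
||T||_HS = sqrt(227) = 15.0665

15.0665


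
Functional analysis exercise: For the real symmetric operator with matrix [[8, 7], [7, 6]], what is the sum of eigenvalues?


For a self-adjoint (symmetric) matrix, the eigenvalues are real.
The sum of eigenvalues equals the trace of the matrix.
trace = 8 + 6 = 14

14


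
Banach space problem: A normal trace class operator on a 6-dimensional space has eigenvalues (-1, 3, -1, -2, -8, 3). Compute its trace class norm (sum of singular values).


For a normal operator, singular values equal |eigenvalues|.
Trace norm = sum |lambda_i| = 1 + 3 + 1 + 2 + 8 + 3
= 18

18


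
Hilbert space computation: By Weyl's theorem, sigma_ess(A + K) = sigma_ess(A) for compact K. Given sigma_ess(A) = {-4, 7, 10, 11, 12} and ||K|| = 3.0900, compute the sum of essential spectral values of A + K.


By Weyl's theorem, the essential spectrum is invariant under compact perturbations.
sigma_ess(A + K) = sigma_ess(A) = {-4, 7, 10, 11, 12}
Sum = -4 + 7 + 10 + 11 + 12 = 36

36


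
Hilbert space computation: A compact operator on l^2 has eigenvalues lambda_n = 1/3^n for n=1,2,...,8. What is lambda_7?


The eigenvalue formula gives lambda_7 = 1/3^7
= 1/2187
= 4.5725e-04

4.5725e-04


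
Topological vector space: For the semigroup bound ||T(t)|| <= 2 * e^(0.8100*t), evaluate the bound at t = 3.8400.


||T(3.8400)|| <= 2 * exp(0.8100 * 3.8400)
= 2 * exp(3.1104)
= 2 * 22.4300
= 44.8600

44.8600


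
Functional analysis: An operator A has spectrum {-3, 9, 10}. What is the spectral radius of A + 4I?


Spectrum of A + 4I = {1, 13, 14}
Spectral radius = max |lambda| over the shifted spectrum
= max(1, 13, 14) = 14

14


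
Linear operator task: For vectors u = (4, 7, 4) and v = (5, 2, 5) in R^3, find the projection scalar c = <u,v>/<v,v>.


Computing <u,v> = 4*5 + 7*2 + 4*5 = 54
Computing <v,v> = 5^2 + 2^2 + 5^2 = 54
Projection coefficient = 54/54 = 1.0000

1.0000


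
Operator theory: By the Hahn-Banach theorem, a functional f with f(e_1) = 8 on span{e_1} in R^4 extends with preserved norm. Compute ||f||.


The norm of f is given by ||f|| = sup_{||x||=1} |f(x)|.
On span{e_1}, ||e_1|| = 1, so ||f|| = |f(e_1)| / ||e_1||
= |8| / 1 = 8.0000

8.0000


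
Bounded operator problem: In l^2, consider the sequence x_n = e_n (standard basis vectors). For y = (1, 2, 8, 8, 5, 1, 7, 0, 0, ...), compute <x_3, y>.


x_3 = e_3 is the standard basis vector with 1 in position 3.
<x_3, y> = y_3 = 8
As n -> infinity, <x_n, y> -> 0, confirming weak convergence of (x_n) to 0.

8


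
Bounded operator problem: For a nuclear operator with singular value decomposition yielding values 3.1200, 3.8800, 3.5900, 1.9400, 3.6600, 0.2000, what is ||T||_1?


The nuclear norm is the sum of all singular values.
||T||_1 = 3.1200 + 3.8800 + 3.5900 + 1.9400 + 3.6600 + 0.2000
= 16.3900

16.3900


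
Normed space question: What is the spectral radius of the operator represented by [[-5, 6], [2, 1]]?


For a 2x2 matrix, eigenvalues satisfy lambda^2 - (trace)*lambda + det = 0
trace = -5 + 1 = -4
det = -5*1 - 6*2 = -17
discriminant = (-4)^2 - 4*(-17) = 84
spectral radius = max |eigenvalue| = 6.5826

6.5826


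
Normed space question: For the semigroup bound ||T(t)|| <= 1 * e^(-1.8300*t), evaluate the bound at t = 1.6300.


||T(1.6300)|| <= 1 * exp(-1.8300 * 1.6300)
= 1 * exp(-2.9829)
= 1 * 0.0506
= 0.0506

0.0506


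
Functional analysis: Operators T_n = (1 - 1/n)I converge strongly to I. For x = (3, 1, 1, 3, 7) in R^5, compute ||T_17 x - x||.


T_17 x - x = (1 - 1/17)x - x = -x/17
||x|| = sqrt(69) = 8.3066
||T_17 x - x|| = ||x||/17 = 8.3066/17 = 0.4886

0.4886


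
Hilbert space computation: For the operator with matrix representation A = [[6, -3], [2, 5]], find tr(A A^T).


trace(A * A^T) = sum of squares of all entries
= 6^2 + (-3)^2 + 2^2 + 5^2
= 36 + 9 + 4 + 25
= 74

74


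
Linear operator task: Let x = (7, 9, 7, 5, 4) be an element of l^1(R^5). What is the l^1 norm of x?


The l^1 norm equals the sum of absolute values of all components.
||x||_1 = 7 + 9 + 7 + 5 + 4
= 32

32.0000


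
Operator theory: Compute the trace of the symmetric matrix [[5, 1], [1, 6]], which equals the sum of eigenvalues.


For a self-adjoint (symmetric) matrix, the eigenvalues are real.
The sum of eigenvalues equals the trace of the matrix.
trace = 5 + 6 = 11

11


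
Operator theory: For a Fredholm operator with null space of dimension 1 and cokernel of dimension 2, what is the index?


The Fredholm index is defined as ind(T) = dim(ker T) - dim(coker T)
= 1 - 2
= -1

-1


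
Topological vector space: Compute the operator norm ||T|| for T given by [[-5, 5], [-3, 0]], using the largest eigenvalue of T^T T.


A^T A = [[34, -25], [-25, 25]]
trace(A^T A) = 59, det(A^T A) = 225
discriminant = 59^2 - 4*225 = 2581
Largest eigenvalue of A^T A = (trace + sqrt(disc))/2 = 54.9018
||T|| = sqrt(54.9018) = 7.4096

7.4096


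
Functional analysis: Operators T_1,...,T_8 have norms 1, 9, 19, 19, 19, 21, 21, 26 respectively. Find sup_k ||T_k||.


By the Uniform Boundedness Principle, the supremum of norms is finite.
sup_k ||T_k|| = max(1, 9, 19, 19, 19, 21, 21, 26) = 26

26


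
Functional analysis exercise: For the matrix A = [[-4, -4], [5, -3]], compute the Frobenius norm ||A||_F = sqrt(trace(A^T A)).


||A||_F^2 = sum a_ij^2
= (-4)^2 + (-4)^2 + 5^2 + (-3)^2
= 16 + 16 + 25 + 9 = 66
||A||_F = sqrt(66) = 8.1240

8.1240


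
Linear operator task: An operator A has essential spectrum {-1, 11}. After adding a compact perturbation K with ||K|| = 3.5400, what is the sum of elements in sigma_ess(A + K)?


By Weyl's theorem, the essential spectrum is invariant under compact perturbations.
sigma_ess(A + K) = sigma_ess(A) = {-1, 11}
Sum = -1 + 11 = 10

10


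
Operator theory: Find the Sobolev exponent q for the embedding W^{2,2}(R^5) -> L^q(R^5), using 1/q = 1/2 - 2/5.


Using the Sobolev embedding formula: 1/q = 1/p - k/n
1/q = 1/2 - 2/5 = 1/10
q = 1/(1/10) = 10

10.0000


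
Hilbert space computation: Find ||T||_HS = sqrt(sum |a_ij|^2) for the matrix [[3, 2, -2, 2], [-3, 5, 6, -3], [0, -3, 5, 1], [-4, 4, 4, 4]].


The Hilbert-Schmidt norm is sqrt(sum of squares of all entries).
Sum of squares = 3^2 + 2^2 + (-2)^2 + 2^2 + (-3)^2 + 5^2 + 6^2 + (-3)^2 + 0^2 + (-3)^2 + 5^2 + 1^2 + (-4)^2 + 4^2 + 4^2 + 4^2
= 9 + 4 + 4 + 4 + 9 + 25 + 36 + 9 + 0 + 9 + 25 + 1 + 16 + 16 + 16 + 16 = 199
||T||_HS = sqrt(199) = 14.1067

14.1067


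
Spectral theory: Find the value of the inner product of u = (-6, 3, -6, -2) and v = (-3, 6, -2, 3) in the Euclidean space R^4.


Computing the standard inner product <u, v> = sum u_i * v_i
= -6*-3 + 3*6 + -6*-2 + -2*3
= 18 + 18 + 12 + -6
= 42

42


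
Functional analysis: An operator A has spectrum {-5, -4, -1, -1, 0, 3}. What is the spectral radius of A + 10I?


Spectrum of A + 10I = {5, 6, 9, 9, 10, 13}
Spectral radius = max |lambda| over the shifted spectrum
= max(5, 6, 9, 9, 10, 13) = 13

13


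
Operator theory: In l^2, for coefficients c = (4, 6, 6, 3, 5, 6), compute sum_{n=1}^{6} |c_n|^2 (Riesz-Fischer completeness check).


sum |c_n|^2 = 4^2 + 6^2 + 6^2 + 3^2 + 5^2 + 6^2
= 16 + 36 + 36 + 9 + 25 + 36
= 158

158


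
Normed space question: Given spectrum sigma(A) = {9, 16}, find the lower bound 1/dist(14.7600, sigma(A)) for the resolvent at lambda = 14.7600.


dist(14.7600, {9, 16}) = min(|14.7600 - 9|, |14.7600 - 16|)
= min(5.7600, 1.2400) = 1.2400
Resolvent bound = 1/1.2400 = 0.8065

0.8065


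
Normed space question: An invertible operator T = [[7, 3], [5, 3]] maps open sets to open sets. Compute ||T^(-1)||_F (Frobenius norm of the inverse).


det(T) = 7*3 - 3*5 = 6
T^(-1) = (1/6) * [[3, -3], [-5, 7]] = [[0.5000, -0.5000], [-0.8333, 1.1667]]
||T^(-1)||_F^2 = 0.5000^2 + (-0.5000)^2 + (-0.8333)^2 + 1.1667^2 = 2.5556
||T^(-1)||_F = sqrt(2.5556) = 1.5986

1.5986


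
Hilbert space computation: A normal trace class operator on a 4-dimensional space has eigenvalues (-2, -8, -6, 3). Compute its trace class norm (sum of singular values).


For a normal operator, singular values equal |eigenvalues|.
Trace norm = sum |lambda_i| = 2 + 8 + 6 + 3
= 19

19


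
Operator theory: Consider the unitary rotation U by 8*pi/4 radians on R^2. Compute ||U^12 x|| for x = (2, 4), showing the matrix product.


U is a rotation by theta = 8*pi/4
U^12 = rotation by 12*theta = 96*pi/4 = 0*pi/4 (mod 2*pi)
cos(0*pi/4) = 1.0000, sin(0*pi/4) = 0.0000
U^12 x = (1.0000 * 2 - 0.0000 * 4, 0.0000 * 2 + 1.0000 * 4)
= (2.0000, 4.0000)
||U^12 x|| = sqrt(2.0000^2 + 4.0000^2) = sqrt(20.0000) = 4.4721

4.4721


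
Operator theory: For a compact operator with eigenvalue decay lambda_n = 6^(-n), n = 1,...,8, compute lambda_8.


The eigenvalue formula gives lambda_8 = 1/6^8
= 1/1679616
= 5.9537e-07

5.9537e-07


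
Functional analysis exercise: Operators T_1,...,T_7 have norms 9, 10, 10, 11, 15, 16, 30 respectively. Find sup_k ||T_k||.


By the Uniform Boundedness Principle, the supremum of norms is finite.
sup_k ||T_k|| = max(9, 10, 10, 11, 15, 16, 30) = 30

30


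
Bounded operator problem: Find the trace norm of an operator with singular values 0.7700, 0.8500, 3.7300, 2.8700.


The nuclear norm is the sum of all singular values.
||T||_1 = 0.7700 + 0.8500 + 3.7300 + 2.8700
= 8.2200

8.2200


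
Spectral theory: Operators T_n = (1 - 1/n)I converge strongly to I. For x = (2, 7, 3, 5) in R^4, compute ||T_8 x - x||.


T_8 x - x = (1 - 1/8)x - x = -x/8
||x|| = sqrt(87) = 9.3274
||T_8 x - x|| = ||x||/8 = 9.3274/8 = 1.1659

1.1659


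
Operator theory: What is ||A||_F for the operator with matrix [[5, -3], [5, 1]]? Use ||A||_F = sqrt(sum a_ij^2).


||A||_F^2 = sum a_ij^2
= 5^2 + (-3)^2 + 5^2 + 1^2
= 25 + 9 + 25 + 1 = 60
||A||_F = sqrt(60) = 7.7460

7.7460


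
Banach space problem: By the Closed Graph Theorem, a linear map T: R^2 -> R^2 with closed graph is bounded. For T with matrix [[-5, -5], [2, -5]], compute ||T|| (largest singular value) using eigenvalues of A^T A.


A^T A = [[29, 15], [15, 50]]
trace(A^T A) = 79, det(A^T A) = 1225
discriminant = 79^2 - 4*1225 = 1341
Largest eigenvalue of A^T A = (trace + sqrt(disc))/2 = 57.8098
||T|| = sqrt(57.8098) = 7.6033

7.6033


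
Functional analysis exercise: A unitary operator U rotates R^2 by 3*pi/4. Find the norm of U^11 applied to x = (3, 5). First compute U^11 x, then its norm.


U is a rotation by theta = 3*pi/4
U^11 = rotation by 11*theta = 33*pi/4 = 1*pi/4 (mod 2*pi)
cos(1*pi/4) = 0.7071, sin(1*pi/4) = 0.7071
U^11 x = (0.7071 * 3 - 0.7071 * 5, 0.7071 * 3 + 0.7071 * 5)
= (-1.4142, 5.6569)
||U^11 x|| = sqrt((-1.4142)^2 + 5.6569^2) = sqrt(34.0000) = 5.8310

5.8310


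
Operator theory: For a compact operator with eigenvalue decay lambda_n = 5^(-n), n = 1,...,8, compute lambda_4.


The eigenvalue formula gives lambda_4 = 1/5^4
= 1/625
= 0.0016

0.0016


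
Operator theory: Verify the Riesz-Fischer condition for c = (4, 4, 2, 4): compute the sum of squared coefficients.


sum |c_n|^2 = 4^2 + 4^2 + 2^2 + 4^2
= 16 + 16 + 4 + 16
= 52

52


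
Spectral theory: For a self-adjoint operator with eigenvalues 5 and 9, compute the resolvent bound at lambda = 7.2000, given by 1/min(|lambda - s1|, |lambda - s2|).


dist(7.2000, {5, 9}) = min(|7.2000 - 5|, |7.2000 - 9|)
= min(2.2000, 1.8000) = 1.8000
Resolvent bound = 1/1.8000 = 0.5556

0.5556


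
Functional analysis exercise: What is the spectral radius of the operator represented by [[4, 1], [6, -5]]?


For a 2x2 matrix, eigenvalues satisfy lambda^2 - (trace)*lambda + det = 0
trace = 4 + -5 = -1
det = 4*-5 - 1*6 = -26
discriminant = (-1)^2 - 4*(-26) = 105
spectral radius = max |eigenvalue| = 5.6235

5.6235


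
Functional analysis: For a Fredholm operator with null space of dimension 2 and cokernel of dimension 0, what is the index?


The Fredholm index is defined as ind(T) = dim(ker T) - dim(coker T)
= 2 - 0
= 2

2


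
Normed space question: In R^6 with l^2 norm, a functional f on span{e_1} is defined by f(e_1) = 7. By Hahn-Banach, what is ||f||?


The norm of f is given by ||f|| = sup_{||x||=1} |f(x)|.
On span{e_1}, ||e_1|| = 1, so ||f|| = |f(e_1)| / ||e_1||
= |7| / 1 = 7.0000

7.0000


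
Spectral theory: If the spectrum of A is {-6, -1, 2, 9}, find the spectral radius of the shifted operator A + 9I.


Spectrum of A + 9I = {3, 8, 11, 18}
Spectral radius = max |lambda| over the shifted spectrum
= max(3, 8, 11, 18) = 18

18


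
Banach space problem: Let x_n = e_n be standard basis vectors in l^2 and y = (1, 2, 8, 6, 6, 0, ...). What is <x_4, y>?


x_4 = e_4 is the standard basis vector with 1 in position 4.
<x_4, y> = y_4 = 6
As n -> infinity, <x_n, y> -> 0, confirming weak convergence of (x_n) to 0.

6


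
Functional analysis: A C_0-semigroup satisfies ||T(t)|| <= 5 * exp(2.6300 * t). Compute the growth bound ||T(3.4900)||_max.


||T(3.4900)|| <= 5 * exp(2.6300 * 3.4900)
= 5 * exp(9.1787)
= 5 * 9688.5495
= 48442.7473

48442.7473


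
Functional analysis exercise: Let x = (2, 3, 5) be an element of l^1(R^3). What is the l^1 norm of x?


The l^1 norm equals the sum of absolute values of all components.
||x||_1 = 2 + 3 + 5
= 10

10.0000


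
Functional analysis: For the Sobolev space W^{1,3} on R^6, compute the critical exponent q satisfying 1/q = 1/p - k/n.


Using the Sobolev embedding formula: 1/q = 1/p - k/n
1/q = 1/3 - 1/6 = 1/6
q = 1/(1/6) = 6

6.0000


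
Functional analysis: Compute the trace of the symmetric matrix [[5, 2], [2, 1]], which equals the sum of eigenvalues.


For a self-adjoint (symmetric) matrix, the eigenvalues are real.
The sum of eigenvalues equals the trace of the matrix.
trace = 5 + 1 = 6

6


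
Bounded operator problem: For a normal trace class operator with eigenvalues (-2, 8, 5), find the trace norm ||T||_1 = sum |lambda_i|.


For a normal operator, singular values equal |eigenvalues|.
Trace norm = sum |lambda_i| = 2 + 8 + 5
= 15

15


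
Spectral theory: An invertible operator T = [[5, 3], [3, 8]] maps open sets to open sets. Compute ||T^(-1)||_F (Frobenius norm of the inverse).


det(T) = 5*8 - 3*3 = 31
T^(-1) = (1/31) * [[8, -3], [-3, 5]] = [[0.2581, -0.0968], [-0.0968, 0.1613]]
||T^(-1)||_F^2 = 0.2581^2 + (-0.0968)^2 + (-0.0968)^2 + 0.1613^2 = 0.1113
||T^(-1)||_F = sqrt(0.1113) = 0.3337

0.3337


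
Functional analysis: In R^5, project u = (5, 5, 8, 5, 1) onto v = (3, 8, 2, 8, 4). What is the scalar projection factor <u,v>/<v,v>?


Computing <u,v> = 5*3 + 5*8 + 8*2 + 5*8 + 1*4 = 115
Computing <v,v> = 3^2 + 8^2 + 2^2 + 8^2 + 4^2 = 157
Projection coefficient = 115/157 = 0.7325

0.7325


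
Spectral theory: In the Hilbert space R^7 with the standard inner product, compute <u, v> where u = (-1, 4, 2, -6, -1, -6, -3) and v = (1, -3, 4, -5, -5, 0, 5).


Computing the standard inner product <u, v> = sum u_i * v_i
= -1*1 + 4*-3 + 2*4 + -6*-5 + -1*-5 + -6*0 + -3*5
= -1 + -12 + 8 + 30 + 5 + 0 + -15
= 15

15


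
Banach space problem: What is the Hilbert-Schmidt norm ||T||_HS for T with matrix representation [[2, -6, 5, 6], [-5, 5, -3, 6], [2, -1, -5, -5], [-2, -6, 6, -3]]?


The Hilbert-Schmidt norm is sqrt(sum of squares of all entries).
Sum of squares = 2^2 + (-6)^2 + 5^2 + 6^2 + (-5)^2 + 5^2 + (-3)^2 + 6^2 + 2^2 + (-1)^2 + (-5)^2 + (-5)^2 + (-2)^2 + (-6)^2 + 6^2 + (-3)^2
= 4 + 36 + 25 + 36 + 25 + 25 + 9 + 36 + 4 + 1 + 25 + 25 + 4 + 36 + 36 + 9 = 336
||T||_HS = sqrt(336) = 18.3303

18.3303


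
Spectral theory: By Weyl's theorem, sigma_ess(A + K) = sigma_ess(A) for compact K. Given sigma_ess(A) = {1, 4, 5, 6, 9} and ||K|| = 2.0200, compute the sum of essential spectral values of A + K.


By Weyl's theorem, the essential spectrum is invariant under compact perturbations.
sigma_ess(A + K) = sigma_ess(A) = {1, 4, 5, 6, 9}
Sum = 1 + 4 + 5 + 6 + 9 = 25

25


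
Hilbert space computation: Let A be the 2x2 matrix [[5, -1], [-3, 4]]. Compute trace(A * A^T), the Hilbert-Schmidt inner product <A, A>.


trace(A * A^T) = sum of squares of all entries
= 5^2 + (-1)^2 + (-3)^2 + 4^2
= 25 + 1 + 9 + 16
= 51

51


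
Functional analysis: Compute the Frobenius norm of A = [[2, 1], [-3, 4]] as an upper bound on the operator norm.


||A||_F^2 = sum a_ij^2
= 2^2 + 1^2 + (-3)^2 + 4^2
= 4 + 1 + 9 + 16 = 30
||A||_F = sqrt(30) = 5.4772

5.4772


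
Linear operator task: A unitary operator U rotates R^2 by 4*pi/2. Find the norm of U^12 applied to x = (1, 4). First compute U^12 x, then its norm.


U is a rotation by theta = 4*pi/2
U^12 = rotation by 12*theta = 48*pi/2 = 0*pi/2 (mod 2*pi)
cos(0*pi/2) = 1.0000, sin(0*pi/2) = 0.0000
U^12 x = (1.0000 * 1 - 0.0000 * 4, 0.0000 * 1 + 1.0000 * 4)
= (1.0000, 4.0000)
||U^12 x|| = sqrt(1.0000^2 + 4.0000^2) = sqrt(17.0000) = 4.1231

4.1231


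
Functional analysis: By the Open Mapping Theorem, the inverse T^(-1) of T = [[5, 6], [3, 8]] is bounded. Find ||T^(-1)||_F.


det(T) = 5*8 - 6*3 = 22
T^(-1) = (1/22) * [[8, -6], [-3, 5]] = [[0.3636, -0.2727], [-0.1364, 0.2273]]
||T^(-1)||_F^2 = 0.3636^2 + (-0.2727)^2 + (-0.1364)^2 + 0.2273^2 = 0.2769
||T^(-1)||_F = sqrt(0.2769) = 0.5262

0.5262


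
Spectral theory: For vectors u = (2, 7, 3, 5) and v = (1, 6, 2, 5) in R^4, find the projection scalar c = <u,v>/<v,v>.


Computing <u,v> = 2*1 + 7*6 + 3*2 + 5*5 = 75
Computing <v,v> = 1^2 + 6^2 + 2^2 + 5^2 = 66
Projection coefficient = 75/66 = 1.1364

1.1364


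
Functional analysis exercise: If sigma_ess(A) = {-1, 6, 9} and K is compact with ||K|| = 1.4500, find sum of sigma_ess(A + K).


By Weyl's theorem, the essential spectrum is invariant under compact perturbations.
sigma_ess(A + K) = sigma_ess(A) = {-1, 6, 9}
Sum = -1 + 6 + 9 = 14

14


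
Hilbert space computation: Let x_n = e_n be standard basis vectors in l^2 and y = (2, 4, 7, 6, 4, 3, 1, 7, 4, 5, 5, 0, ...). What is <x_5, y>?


x_5 = e_5 is the standard basis vector with 1 in position 5.
<x_5, y> = y_5 = 4
As n -> infinity, <x_n, y> -> 0, confirming weak convergence of (x_n) to 0.

4


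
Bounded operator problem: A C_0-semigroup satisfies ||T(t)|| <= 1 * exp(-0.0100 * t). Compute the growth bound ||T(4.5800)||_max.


||T(4.5800)|| <= 1 * exp(-0.0100 * 4.5800)
= 1 * exp(-0.0458)
= 1 * 0.9552
= 0.9552

0.9552


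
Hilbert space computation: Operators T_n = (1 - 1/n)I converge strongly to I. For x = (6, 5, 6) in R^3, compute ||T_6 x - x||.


T_6 x - x = (1 - 1/6)x - x = -x/6
||x|| = sqrt(97) = 9.8489
||T_6 x - x|| = ||x||/6 = 9.8489/6 = 1.6415

1.6415


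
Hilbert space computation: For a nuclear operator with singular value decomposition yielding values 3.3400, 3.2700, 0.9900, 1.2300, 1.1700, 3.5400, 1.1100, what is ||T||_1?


The nuclear norm is the sum of all singular values.
||T||_1 = 3.3400 + 3.2700 + 0.9900 + 1.2300 + 1.1700 + 3.5400 + 1.1100
= 14.6500

14.6500


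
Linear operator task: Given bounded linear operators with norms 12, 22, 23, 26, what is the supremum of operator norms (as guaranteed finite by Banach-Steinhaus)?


By the Uniform Boundedness Principle, the supremum of norms is finite.
sup_k ||T_k|| = max(12, 22, 23, 26) = 26

26


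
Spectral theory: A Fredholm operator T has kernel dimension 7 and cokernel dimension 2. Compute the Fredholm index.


The Fredholm index is defined as ind(T) = dim(ker T) - dim(coker T)
= 7 - 2
= 5

5


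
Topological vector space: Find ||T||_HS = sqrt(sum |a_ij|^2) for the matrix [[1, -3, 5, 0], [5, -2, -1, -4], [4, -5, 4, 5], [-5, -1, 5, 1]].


The Hilbert-Schmidt norm is sqrt(sum of squares of all entries).
Sum of squares = 1^2 + (-3)^2 + 5^2 + 0^2 + 5^2 + (-2)^2 + (-1)^2 + (-4)^2 + 4^2 + (-5)^2 + 4^2 + 5^2 + (-5)^2 + (-1)^2 + 5^2 + 1^2
= 1 + 9 + 25 + 0 + 25 + 4 + 1 + 16 + 16 + 25 + 16 + 25 + 25 + 1 + 25 + 1 = 215
||T||_HS = sqrt(215) = 14.6629

14.6629


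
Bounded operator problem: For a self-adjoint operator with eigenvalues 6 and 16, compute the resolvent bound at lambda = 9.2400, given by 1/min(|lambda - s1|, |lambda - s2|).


dist(9.2400, {6, 16}) = min(|9.2400 - 6|, |9.2400 - 16|)
= min(3.2400, 6.7600) = 3.2400
Resolvent bound = 1/3.2400 = 0.3086

0.3086


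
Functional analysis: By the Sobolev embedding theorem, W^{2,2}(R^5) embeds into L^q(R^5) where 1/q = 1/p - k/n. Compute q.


Using the Sobolev embedding formula: 1/q = 1/p - k/n
1/q = 1/2 - 2/5 = 1/10
q = 1/(1/10) = 10

10.0000


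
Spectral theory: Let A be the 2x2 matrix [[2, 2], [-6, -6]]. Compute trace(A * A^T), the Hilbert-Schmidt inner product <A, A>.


trace(A * A^T) = sum of squares of all entries
= 2^2 + 2^2 + (-6)^2 + (-6)^2
= 4 + 4 + 36 + 36
= 80

80
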